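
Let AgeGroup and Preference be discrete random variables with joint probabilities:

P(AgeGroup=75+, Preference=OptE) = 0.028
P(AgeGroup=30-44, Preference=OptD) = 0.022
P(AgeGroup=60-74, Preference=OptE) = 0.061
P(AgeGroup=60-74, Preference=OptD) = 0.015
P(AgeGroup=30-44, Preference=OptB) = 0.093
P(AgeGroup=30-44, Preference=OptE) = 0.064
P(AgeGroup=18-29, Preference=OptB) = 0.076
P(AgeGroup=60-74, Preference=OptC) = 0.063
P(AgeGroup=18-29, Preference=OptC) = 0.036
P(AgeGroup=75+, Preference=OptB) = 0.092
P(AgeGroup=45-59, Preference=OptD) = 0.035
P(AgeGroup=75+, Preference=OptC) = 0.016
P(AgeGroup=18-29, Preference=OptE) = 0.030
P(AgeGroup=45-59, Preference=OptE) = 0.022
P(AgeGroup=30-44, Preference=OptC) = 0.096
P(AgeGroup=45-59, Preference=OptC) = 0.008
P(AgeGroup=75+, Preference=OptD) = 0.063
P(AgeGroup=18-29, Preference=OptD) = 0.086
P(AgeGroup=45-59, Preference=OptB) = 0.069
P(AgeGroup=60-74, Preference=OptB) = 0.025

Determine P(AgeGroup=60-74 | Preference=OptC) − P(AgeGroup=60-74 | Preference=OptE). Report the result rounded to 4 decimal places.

P(Preference=OptC) = 0.036 + 0.096 + 0.008 + 0.063 + 0.016 = 0.219; P(AgeGroup=60-74 | Preference=OptC) = 0.063/0.219 = 0.28767.
P(Preference=OptE) = 0.030 + 0.064 + 0.022 + 0.061 + 0.028 = 0.205; P(AgeGroup=60-74 | Preference=OptE) = 0.061/0.205 = 0.29756.
Difference = -0.0099.

-0.0099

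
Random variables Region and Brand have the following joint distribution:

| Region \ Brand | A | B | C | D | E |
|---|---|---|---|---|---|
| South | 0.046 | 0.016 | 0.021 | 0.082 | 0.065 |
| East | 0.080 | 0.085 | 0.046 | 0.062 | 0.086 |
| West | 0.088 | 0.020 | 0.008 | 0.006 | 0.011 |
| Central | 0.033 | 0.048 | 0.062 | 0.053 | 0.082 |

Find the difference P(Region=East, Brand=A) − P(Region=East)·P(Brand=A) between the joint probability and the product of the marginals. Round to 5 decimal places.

P(Region=East) = 0.080 + 0.085 + 0.046 + 0.062 + 0.086 = 0.359.
P(Brand=A) = 0.046 + 0.080 + 0.088 + 0.033 = 0.247.
P(Region=East, Brand=A) − P(Region=East)P(Brand=A) = 0.080 − 0.359×0.247 = -0.00867.

-0.00867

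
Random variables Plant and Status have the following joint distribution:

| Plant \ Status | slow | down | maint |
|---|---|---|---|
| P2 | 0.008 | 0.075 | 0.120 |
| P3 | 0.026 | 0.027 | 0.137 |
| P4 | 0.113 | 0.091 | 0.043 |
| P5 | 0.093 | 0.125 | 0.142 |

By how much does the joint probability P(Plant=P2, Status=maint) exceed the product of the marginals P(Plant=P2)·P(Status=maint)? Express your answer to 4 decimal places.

P(Plant=P2) = 0.008 + 0.075 + 0.120 = 0.203.
P(Status=maint) = 0.120 + 0.137 + 0.043 + 0.142 = 0.442.
P(Plant=P2, Status=maint) − P(Plant=P2)P(Status=maint) = 0.120 − 0.203×0.442 = 0.0303.

0.0303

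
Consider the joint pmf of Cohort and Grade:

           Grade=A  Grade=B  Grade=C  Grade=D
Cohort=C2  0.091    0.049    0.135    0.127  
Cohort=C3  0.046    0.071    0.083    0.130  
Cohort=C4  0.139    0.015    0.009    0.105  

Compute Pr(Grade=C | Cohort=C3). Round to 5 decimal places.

0.25152

P(Cohort=C3) = 0.046 + 0.071 + 0.083 + 0.130 = 0.330.
P(Grade=C | Cohort=C3) = 0.083/0.330 = 0.25152.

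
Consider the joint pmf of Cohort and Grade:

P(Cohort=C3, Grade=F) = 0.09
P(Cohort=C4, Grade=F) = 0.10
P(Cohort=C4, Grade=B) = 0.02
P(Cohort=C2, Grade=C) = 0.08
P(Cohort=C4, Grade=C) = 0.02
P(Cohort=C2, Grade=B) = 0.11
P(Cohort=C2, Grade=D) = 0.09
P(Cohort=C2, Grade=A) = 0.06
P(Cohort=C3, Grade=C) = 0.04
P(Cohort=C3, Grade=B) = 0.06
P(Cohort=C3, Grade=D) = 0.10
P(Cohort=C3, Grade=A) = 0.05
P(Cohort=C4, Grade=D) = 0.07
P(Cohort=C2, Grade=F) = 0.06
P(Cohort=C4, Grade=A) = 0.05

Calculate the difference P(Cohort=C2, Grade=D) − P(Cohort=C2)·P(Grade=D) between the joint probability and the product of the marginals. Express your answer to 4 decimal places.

P(Cohort=C2) = 0.06 + 0.11 + 0.08 + 0.09 + 0.06 = 0.40.
P(Grade=D) = 0.09 + 0.10 + 0.07 = 0.26.
P(Cohort=C2, Grade=D) − P(Cohort=C2)P(Grade=D) = 0.09 − 0.40×0.26 = -0.0140.

-0.0140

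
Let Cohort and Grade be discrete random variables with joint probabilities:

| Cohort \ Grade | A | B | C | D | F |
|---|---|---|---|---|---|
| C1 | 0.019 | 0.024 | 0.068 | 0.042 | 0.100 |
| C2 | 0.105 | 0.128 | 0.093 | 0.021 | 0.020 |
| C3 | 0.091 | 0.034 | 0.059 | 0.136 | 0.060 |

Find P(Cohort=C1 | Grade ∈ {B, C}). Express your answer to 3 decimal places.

P(Grade=B) = 0.024 + 0.128 + 0.034 = 0.186.
P(Grade=C) = 0.068 + 0.093 + 0.059 = 0.220.
P(Grade ∈ {B, C}) = 0.186 + 0.220 = 0.406; P(Cohort=C1, Grade ∈ {B, C}) = 0.024 + 0.068 = 0.092.
P(Cohort=C1 | Grade ∈ {B, C}) = 0.092/0.406 = 0.227.

0.227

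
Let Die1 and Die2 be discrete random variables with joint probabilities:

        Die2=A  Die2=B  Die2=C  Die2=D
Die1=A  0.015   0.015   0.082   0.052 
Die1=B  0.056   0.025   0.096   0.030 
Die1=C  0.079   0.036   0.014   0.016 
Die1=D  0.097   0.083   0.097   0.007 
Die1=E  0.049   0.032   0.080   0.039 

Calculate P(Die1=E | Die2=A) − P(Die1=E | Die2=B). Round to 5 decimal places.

-0.00200

P(Die2=A) = 0.015 + 0.056 + 0.079 + 0.097 + 0.049 = 0.296; P(Die1=E | Die2=A) = 0.049/0.296 = 0.165541.
P(Die2=B) = 0.015 + 0.025 + 0.036 + 0.083 + 0.032 = 0.191; P(Die1=E | Die2=B) = 0.032/0.191 = 0.167539.
Difference = -0.00200.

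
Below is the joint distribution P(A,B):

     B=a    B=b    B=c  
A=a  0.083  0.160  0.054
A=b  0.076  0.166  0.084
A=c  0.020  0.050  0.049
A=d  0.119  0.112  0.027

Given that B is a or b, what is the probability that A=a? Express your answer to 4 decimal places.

P(B=a) = 0.083 + 0.076 + 0.020 + 0.119 = 0.298.
P(B=b) = 0.160 + 0.166 + 0.050 + 0.112 = 0.488.
P(B ∈ {a, b}) = 0.298 + 0.488 = 0.786; P(A=a, B ∈ {a, b}) = 0.083 + 0.160 = 0.243.
P(A=a | B ∈ {a, b}) = 0.243/0.786 = 0.3092.

0.3092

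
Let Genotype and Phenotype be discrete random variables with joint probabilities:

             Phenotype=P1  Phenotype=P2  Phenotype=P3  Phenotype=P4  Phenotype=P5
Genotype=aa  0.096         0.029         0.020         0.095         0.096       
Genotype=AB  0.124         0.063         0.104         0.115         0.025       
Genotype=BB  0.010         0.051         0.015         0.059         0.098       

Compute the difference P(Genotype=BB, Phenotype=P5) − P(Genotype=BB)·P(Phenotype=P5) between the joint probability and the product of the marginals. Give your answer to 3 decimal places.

0.047

P(Genotype=BB) = 0.010 + 0.051 + 0.015 + 0.059 + 0.098 = 0.233.
P(Phenotype=P5) = 0.096 + 0.025 + 0.098 = 0.219.
P(Genotype=BB, Phenotype=P5) − P(Genotype=BB)P(Phenotype=P5) = 0.098 − 0.233×0.219 = 0.047.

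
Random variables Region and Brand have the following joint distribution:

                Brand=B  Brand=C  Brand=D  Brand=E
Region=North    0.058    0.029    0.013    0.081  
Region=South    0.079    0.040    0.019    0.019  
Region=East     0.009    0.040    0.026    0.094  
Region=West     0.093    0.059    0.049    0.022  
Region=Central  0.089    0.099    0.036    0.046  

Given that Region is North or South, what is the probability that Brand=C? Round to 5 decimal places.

P(Region=North) = 0.058 + 0.029 + 0.013 + 0.081 = 0.181.
P(Region=South) = 0.079 + 0.040 + 0.019 + 0.019 = 0.157.
P(Region ∈ {North, South}) = 0.181 + 0.157 = 0.338; P(Brand=C, Region ∈ {North, South}) = 0.029 + 0.040 = 0.069.
P(Brand=C | Region ∈ {North, South}) = 0.069/0.338 = 0.20414.

0.20414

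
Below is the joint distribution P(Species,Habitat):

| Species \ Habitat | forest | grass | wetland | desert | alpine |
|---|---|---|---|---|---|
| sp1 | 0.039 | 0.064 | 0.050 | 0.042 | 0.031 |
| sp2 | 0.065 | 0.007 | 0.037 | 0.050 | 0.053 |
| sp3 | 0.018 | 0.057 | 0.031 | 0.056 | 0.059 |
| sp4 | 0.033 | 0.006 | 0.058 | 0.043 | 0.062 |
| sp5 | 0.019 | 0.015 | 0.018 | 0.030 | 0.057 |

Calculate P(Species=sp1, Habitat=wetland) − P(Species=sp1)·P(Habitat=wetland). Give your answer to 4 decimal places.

P(Species=sp1) = 0.039 + 0.064 + 0.050 + 0.042 + 0.031 = 0.226.
P(Habitat=wetland) = 0.050 + 0.037 + 0.031 + 0.058 + 0.018 = 0.194.
P(Species=sp1, Habitat=wetland) − P(Species=sp1)P(Habitat=wetland) = 0.050 − 0.226×0.194 = 0.0062.

0.0062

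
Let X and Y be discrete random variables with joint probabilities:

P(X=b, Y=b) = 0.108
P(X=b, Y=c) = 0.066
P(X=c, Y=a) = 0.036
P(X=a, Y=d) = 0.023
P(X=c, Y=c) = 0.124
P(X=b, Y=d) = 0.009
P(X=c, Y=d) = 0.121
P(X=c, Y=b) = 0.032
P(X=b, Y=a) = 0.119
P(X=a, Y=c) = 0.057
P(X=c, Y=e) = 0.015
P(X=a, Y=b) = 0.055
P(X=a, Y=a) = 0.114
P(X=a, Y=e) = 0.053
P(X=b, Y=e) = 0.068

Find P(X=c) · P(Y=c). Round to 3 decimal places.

P(X=c) = 0.036 + 0.032 + 0.124 + 0.121 + 0.015 = 0.328.
P(Y=c) = 0.057 + 0.066 + 0.124 = 0.247.
Product: 0.328 × 0.247 = 0.081.

0.081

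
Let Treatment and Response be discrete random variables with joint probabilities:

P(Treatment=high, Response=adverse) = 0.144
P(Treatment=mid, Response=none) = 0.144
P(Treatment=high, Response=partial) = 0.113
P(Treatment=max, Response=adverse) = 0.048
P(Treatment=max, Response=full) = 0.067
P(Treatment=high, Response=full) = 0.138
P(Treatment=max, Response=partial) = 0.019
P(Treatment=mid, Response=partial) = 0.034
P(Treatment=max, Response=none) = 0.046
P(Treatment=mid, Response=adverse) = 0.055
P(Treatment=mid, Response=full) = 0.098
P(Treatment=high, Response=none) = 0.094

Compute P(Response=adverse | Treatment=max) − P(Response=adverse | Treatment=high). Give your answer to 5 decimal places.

P(Treatment=max) = 0.046 + 0.019 + 0.067 + 0.048 = 0.180; P(Response=adverse | Treatment=max) = 0.048/0.180 = 0.266667.
P(Treatment=high) = 0.094 + 0.113 + 0.138 + 0.144 = 0.489; P(Response=adverse | Treatment=high) = 0.144/0.489 = 0.294479.
Difference = -0.02781.

-0.02781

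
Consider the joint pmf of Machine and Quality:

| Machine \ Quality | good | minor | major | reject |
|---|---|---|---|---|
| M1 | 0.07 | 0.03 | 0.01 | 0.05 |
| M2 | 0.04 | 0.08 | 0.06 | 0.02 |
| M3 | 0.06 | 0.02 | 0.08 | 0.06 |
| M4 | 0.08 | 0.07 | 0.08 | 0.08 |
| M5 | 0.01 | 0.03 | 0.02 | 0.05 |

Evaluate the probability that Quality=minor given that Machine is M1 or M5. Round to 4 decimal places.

P(Machine=M1) = 0.07 + 0.03 + 0.01 + 0.05 = 0.16.
P(Machine=M5) = 0.01 + 0.03 + 0.02 + 0.05 = 0.11.
P(Machine ∈ {M1, M5}) = 0.16 + 0.11 = 0.27; P(Quality=minor, Machine ∈ {M1, M5}) = 0.03 + 0.03 = 0.06.
P(Quality=minor | Machine ∈ {M1, M5}) = 0.06/0.27 = 0.2222.

0.2222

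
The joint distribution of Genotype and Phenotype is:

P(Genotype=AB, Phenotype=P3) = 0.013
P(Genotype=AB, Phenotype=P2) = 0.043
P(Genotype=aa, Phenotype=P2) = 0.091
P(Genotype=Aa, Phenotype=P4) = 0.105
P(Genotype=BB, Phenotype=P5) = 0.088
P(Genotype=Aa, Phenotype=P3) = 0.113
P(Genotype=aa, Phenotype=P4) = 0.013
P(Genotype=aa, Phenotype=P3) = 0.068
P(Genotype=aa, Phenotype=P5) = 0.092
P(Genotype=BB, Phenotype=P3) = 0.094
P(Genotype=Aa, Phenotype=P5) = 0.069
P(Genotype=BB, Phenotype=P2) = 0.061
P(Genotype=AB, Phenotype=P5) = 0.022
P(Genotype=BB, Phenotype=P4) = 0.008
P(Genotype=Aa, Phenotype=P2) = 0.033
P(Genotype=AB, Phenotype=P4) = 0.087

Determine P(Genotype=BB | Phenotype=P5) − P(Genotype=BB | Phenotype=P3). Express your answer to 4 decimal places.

-0.0017

P(Phenotype=P5) = 0.069 + 0.092 + 0.022 + 0.088 = 0.271; P(Genotype=BB | Phenotype=P5) = 0.088/0.271 = 0.32472.
P(Phenotype=P3) = 0.113 + 0.068 + 0.013 + 0.094 = 0.288; P(Genotype=BB | Phenotype=P3) = 0.094/0.288 = 0.32639.
Difference = -0.0017.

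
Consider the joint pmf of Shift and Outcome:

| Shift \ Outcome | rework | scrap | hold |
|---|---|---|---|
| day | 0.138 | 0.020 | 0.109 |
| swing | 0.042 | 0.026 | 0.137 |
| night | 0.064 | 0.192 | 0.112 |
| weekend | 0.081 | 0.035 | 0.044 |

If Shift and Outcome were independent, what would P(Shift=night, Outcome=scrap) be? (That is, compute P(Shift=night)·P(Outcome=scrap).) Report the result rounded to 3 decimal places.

0.100

P(Shift=night) = 0.064 + 0.192 + 0.112 = 0.368.
P(Outcome=scrap) = 0.020 + 0.026 + 0.192 + 0.035 = 0.273.
Product: 0.368 × 0.273 = 0.100.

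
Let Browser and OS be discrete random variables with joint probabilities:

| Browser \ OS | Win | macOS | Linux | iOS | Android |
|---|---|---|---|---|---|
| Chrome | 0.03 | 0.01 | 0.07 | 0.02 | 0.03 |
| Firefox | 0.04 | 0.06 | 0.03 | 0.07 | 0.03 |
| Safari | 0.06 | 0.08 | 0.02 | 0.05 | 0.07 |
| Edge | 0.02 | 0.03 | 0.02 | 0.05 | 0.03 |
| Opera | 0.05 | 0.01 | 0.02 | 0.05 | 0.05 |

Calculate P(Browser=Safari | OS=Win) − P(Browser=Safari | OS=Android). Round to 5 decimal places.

P(OS=Win) = 0.03 + 0.04 + 0.06 + 0.02 + 0.05 = 0.20; P(Browser=Safari | OS=Win) = 0.06/0.20 = 0.300000.
P(OS=Android) = 0.03 + 0.03 + 0.07 + 0.03 + 0.05 = 0.21; P(Browser=Safari | OS=Android) = 0.07/0.21 = 0.333333.
Difference = -0.03333.

-0.03333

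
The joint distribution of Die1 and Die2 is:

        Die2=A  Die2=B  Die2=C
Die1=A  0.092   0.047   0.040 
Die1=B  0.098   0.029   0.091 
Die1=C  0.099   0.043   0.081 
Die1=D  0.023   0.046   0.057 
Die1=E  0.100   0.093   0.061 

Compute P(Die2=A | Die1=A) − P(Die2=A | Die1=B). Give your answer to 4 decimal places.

P(Die1=A) = 0.092 + 0.047 + 0.040 = 0.179; P(Die2=A | Die1=A) = 0.092/0.179 = 0.51397.
P(Die1=B) = 0.098 + 0.029 + 0.091 = 0.218; P(Die2=A | Die1=B) = 0.098/0.218 = 0.44954.
Difference = 0.0644.

0.0644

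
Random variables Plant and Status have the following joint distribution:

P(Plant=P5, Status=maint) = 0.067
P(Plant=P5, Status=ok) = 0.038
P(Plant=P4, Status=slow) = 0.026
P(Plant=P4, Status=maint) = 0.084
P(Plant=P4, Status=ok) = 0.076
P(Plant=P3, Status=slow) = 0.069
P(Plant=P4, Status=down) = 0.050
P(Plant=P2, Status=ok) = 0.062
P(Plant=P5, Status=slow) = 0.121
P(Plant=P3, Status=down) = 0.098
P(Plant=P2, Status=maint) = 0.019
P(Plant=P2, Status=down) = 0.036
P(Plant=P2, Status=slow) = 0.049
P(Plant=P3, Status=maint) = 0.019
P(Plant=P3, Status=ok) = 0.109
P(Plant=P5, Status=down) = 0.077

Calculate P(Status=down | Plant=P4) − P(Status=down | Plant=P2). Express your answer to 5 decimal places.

-0.00500

P(Plant=P4) = 0.076 + 0.026 + 0.050 + 0.084 = 0.236; P(Status=down | Plant=P4) = 0.050/0.236 = 0.211864.
P(Plant=P2) = 0.062 + 0.049 + 0.036 + 0.019 = 0.166; P(Status=down | Plant=P2) = 0.036/0.166 = 0.216867.
Difference = -0.00500.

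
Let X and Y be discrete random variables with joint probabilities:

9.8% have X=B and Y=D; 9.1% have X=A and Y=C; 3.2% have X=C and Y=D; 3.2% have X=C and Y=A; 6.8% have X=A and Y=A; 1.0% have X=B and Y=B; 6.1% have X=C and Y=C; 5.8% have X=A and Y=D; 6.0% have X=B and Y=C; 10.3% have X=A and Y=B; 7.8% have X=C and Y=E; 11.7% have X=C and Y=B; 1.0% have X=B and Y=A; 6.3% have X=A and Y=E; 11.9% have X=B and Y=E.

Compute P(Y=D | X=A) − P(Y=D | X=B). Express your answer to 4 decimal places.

P(X=A) = 0.068 + 0.103 + 0.091 + 0.058 + 0.063 = 0.383; P(Y=D | X=A) = 0.058/0.383 = 0.15144.
P(X=B) = 0.010 + 0.010 + 0.060 + 0.098 + 0.119 = 0.297; P(Y=D | X=B) = 0.098/0.297 = 0.32997.
Difference = -0.1785.

-0.1785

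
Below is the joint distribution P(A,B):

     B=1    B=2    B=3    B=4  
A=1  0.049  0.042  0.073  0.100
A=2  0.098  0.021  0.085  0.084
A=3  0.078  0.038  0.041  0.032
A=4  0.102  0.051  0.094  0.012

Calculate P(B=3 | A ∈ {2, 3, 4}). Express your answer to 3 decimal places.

0.299

P(A=2) = 0.098 + 0.021 + 0.085 + 0.084 = 0.288.
P(A=3) = 0.078 + 0.038 + 0.041 + 0.032 = 0.189.
P(A=4) = 0.102 + 0.051 + 0.094 + 0.012 = 0.259.
P(A ∈ {2, 3, 4}) = 0.288 + 0.189 + 0.259 = 0.736; P(B=3, A ∈ {2, 3, 4}) = 0.085 + 0.041 + 0.094 = 0.220.
P(B=3 | A ∈ {2, 3, 4}) = 0.220/0.736 = 0.299.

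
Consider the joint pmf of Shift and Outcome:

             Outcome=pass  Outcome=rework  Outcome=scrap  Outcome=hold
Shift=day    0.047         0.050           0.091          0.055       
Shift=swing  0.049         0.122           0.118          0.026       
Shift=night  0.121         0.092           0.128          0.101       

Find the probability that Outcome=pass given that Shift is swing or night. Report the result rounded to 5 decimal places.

0.22457

P(Shift=swing) = 0.049 + 0.122 + 0.118 + 0.026 = 0.315.
P(Shift=night) = 0.121 + 0.092 + 0.128 + 0.101 = 0.442.
P(Shift ∈ {swing, night}) = 0.315 + 0.442 = 0.757; P(Outcome=pass, Shift ∈ {swing, night}) = 0.049 + 0.121 = 0.170.
P(Outcome=pass | Shift ∈ {swing, night}) = 0.170/0.757 = 0.22457.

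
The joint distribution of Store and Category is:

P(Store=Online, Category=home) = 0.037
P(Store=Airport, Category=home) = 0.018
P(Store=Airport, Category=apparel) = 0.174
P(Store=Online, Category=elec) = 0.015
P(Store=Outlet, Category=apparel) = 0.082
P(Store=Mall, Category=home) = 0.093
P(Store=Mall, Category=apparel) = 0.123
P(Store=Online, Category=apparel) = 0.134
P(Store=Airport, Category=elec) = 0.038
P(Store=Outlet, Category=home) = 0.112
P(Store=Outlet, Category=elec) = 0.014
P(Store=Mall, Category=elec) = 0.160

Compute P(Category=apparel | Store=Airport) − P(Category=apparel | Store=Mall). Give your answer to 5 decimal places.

P(Store=Airport) = 0.174 + 0.038 + 0.018 = 0.230; P(Category=apparel | Store=Airport) = 0.174/0.230 = 0.756522.
P(Store=Mall) = 0.123 + 0.160 + 0.093 = 0.376; P(Category=apparel | Store=Mall) = 0.123/0.376 = 0.327128.
Difference = 0.42939.

0.42939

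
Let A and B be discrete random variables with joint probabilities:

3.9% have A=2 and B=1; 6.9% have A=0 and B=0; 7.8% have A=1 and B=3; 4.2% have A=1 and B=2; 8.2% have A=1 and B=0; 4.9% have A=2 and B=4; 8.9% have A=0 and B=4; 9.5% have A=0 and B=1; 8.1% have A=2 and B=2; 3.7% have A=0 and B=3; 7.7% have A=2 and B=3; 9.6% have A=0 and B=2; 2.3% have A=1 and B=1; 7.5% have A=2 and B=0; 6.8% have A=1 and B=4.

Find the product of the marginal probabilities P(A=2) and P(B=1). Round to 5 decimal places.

0.05040

P(A=2) = 0.075 + 0.039 + 0.081 + 0.077 + 0.049 = 0.321.
P(B=1) = 0.095 + 0.023 + 0.039 = 0.157.
Product: 0.321 × 0.157 = 0.05040.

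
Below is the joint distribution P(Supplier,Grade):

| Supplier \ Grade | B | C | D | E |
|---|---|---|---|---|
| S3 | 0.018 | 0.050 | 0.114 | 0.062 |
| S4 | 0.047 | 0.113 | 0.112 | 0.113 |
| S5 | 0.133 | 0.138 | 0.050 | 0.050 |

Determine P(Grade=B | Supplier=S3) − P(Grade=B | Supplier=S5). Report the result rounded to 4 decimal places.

P(Supplier=S3) = 0.018 + 0.050 + 0.114 + 0.062 = 0.244; P(Grade=B | Supplier=S3) = 0.018/0.244 = 0.07377.
P(Supplier=S5) = 0.133 + 0.138 + 0.050 + 0.050 = 0.371; P(Grade=B | Supplier=S5) = 0.133/0.371 = 0.35849.
Difference = -0.2847.

-0.2847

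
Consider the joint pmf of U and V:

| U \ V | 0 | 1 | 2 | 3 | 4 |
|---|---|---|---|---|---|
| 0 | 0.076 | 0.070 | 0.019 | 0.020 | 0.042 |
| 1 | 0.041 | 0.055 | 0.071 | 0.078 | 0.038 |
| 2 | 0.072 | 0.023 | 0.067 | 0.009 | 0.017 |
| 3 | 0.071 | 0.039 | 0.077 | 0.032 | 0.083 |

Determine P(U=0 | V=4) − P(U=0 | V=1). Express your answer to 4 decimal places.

P(V=4) = 0.042 + 0.038 + 0.017 + 0.083 = 0.180; P(U=0 | V=4) = 0.042/0.180 = 0.23333.
P(V=1) = 0.070 + 0.055 + 0.023 + 0.039 = 0.187; P(U=0 | V=1) = 0.070/0.187 = 0.37433.
Difference = -0.1410.

-0.1410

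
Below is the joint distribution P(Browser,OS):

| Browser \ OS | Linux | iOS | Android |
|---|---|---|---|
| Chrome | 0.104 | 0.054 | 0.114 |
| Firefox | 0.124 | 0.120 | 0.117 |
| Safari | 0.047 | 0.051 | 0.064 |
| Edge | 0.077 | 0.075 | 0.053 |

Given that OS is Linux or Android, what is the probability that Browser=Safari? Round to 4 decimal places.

0.1586

P(OS=Linux) = 0.104 + 0.124 + 0.047 + 0.077 = 0.352.
P(OS=Android) = 0.114 + 0.117 + 0.064 + 0.053 = 0.348.
P(OS ∈ {Linux, Android}) = 0.352 + 0.348 = 0.700; P(Browser=Safari, OS ∈ {Linux, Android}) = 0.047 + 0.064 = 0.111.
P(Browser=Safari | OS ∈ {Linux, Android}) = 0.111/0.700 = 0.1586.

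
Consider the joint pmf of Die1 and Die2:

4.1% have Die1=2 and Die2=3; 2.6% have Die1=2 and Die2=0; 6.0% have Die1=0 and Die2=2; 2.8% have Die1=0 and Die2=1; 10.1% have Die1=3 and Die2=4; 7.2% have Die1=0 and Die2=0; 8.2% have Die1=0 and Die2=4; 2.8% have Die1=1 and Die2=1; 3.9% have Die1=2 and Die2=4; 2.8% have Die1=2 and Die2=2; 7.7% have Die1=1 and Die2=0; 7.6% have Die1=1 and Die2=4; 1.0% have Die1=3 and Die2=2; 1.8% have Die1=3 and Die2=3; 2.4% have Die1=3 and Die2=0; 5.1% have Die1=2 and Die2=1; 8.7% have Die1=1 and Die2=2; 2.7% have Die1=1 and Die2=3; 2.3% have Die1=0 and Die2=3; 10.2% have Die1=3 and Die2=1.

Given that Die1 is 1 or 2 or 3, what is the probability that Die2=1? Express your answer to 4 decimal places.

P(Die1=1) = 0.077 + 0.028 + 0.087 + 0.027 + 0.076 = 0.295.
P(Die1=2) = 0.026 + 0.051 + 0.028 + 0.041 + 0.039 = 0.185.
P(Die1=3) = 0.024 + 0.102 + 0.010 + 0.018 + 0.101 = 0.255.
P(Die1 ∈ {1, 2, 3}) = 0.295 + 0.185 + 0.255 = 0.735; P(Die2=1, Die1 ∈ {1, 2, 3}) = 0.028 + 0.051 + 0.102 = 0.181.
P(Die2=1 | Die1 ∈ {1, 2, 3}) = 0.181/0.735 = 0.2463.

0.2463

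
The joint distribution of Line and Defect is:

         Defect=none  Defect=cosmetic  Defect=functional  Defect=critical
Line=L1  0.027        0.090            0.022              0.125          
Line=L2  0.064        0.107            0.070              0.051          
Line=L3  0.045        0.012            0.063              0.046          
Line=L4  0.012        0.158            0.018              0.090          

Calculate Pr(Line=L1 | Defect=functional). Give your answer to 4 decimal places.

P(Defect=functional) = 0.022 + 0.070 + 0.063 + 0.018 = 0.173.
P(Line=L1 | Defect=functional) = 0.022/0.173 = 0.1272.

0.1272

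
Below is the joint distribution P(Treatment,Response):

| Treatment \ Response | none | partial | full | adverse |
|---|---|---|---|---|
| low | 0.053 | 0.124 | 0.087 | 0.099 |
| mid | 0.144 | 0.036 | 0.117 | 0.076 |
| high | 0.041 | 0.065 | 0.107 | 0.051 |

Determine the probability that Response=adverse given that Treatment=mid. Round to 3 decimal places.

P(Treatment=mid) = 0.144 + 0.036 + 0.117 + 0.076 = 0.373.
P(Response=adverse | Treatment=mid) = 0.076/0.373 = 0.204.

0.204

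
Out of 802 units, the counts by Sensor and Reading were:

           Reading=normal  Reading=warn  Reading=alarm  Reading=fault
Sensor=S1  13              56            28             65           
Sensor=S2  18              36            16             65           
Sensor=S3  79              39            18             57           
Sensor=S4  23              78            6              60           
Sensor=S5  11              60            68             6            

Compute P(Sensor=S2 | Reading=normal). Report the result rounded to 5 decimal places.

Total with Reading=normal: 13 + 18 + 79 + 23 + 11 = 144.
P(Sensor=S2 | Reading=normal) = 18/144 = 0.12500.

0.12500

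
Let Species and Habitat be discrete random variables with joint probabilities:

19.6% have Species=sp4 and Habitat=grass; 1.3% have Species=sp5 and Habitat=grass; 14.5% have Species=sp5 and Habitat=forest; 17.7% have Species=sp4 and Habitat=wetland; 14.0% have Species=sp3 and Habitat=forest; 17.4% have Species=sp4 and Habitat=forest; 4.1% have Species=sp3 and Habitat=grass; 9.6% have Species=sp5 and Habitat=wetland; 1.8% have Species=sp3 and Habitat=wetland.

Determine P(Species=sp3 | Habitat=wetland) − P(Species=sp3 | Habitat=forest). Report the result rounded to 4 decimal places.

P(Habitat=wetland) = 0.018 + 0.177 + 0.096 = 0.291; P(Species=sp3 | Habitat=wetland) = 0.018/0.291 = 0.06186.
P(Habitat=forest) = 0.140 + 0.174 + 0.145 = 0.459; P(Species=sp3 | Habitat=forest) = 0.140/0.459 = 0.30501.
Difference = -0.2432.

-0.2432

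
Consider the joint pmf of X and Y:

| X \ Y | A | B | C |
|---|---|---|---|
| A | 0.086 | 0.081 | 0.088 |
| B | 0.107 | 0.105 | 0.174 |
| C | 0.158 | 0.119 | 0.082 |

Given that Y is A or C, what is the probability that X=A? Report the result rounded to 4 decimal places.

0.2504

P(Y=A) = 0.086 + 0.107 + 0.158 = 0.351.
P(Y=C) = 0.088 + 0.174 + 0.082 = 0.344.
P(Y ∈ {A, C}) = 0.351 + 0.344 = 0.695; P(X=A, Y ∈ {A, C}) = 0.086 + 0.088 = 0.174.
P(X=A | Y ∈ {A, C}) = 0.174/0.695 = 0.2504.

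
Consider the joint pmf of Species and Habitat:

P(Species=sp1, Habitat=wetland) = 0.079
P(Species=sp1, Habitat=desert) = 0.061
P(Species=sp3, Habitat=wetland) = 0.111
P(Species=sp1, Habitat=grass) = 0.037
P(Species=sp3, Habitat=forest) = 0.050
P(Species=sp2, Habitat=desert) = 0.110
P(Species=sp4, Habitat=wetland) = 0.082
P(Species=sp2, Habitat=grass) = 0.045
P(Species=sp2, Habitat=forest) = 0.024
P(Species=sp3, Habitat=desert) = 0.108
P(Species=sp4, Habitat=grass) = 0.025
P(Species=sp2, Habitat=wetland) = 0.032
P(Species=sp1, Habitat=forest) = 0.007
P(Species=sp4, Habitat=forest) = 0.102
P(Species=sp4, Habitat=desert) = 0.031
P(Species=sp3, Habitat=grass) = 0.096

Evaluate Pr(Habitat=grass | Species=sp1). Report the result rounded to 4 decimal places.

P(Species=sp1) = 0.007 + 0.037 + 0.079 + 0.061 = 0.184.
P(Habitat=grass | Species=sp1) = 0.037/0.184 = 0.2011.

0.2011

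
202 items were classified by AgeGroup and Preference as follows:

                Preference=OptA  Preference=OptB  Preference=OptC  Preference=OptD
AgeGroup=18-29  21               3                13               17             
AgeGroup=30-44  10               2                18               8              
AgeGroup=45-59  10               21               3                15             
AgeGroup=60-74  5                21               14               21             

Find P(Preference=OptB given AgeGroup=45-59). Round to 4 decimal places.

Total with AgeGroup=45-59: 10 + 21 + 3 + 15 = 49.
P(Preference=OptB | AgeGroup=45-59) = 21/49 = 0.4286.

0.4286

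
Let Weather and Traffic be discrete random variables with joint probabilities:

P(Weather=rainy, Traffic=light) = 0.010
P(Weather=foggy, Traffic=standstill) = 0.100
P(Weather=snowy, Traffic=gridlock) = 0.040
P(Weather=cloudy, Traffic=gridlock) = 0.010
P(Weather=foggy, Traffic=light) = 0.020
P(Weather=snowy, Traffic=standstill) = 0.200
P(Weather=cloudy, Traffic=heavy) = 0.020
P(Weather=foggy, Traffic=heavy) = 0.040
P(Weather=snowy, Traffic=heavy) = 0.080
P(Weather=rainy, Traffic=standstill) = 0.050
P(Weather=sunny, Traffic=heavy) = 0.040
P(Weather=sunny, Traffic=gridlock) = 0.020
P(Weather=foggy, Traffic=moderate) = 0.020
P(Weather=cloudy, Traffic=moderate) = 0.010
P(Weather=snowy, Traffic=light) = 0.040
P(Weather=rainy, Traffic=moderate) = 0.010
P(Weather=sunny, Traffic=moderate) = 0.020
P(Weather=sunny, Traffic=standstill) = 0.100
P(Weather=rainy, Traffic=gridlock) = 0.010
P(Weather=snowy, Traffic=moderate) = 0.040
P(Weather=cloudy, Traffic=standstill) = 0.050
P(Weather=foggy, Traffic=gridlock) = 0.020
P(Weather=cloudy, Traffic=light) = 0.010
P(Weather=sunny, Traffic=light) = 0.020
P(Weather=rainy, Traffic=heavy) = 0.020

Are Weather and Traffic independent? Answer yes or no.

Every cell satisfies P(Weather,Traffic) = P(Weather)·P(Traffic). For instance P(Weather=sunny) = 0.200, P(Traffic=gridlock) = 0.100, and 0.200×0.100 = 0.020 matches the joint entry. So Weather and Traffic are independent.

yes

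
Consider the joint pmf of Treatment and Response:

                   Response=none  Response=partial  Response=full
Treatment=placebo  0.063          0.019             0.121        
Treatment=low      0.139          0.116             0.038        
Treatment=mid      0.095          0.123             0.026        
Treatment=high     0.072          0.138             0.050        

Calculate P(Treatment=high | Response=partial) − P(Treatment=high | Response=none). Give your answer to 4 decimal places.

P(Response=partial) = 0.019 + 0.116 + 0.123 + 0.138 = 0.396; P(Treatment=high | Response=partial) = 0.138/0.396 = 0.34848.
P(Response=none) = 0.063 + 0.139 + 0.095 + 0.072 = 0.369; P(Treatment=high | Response=none) = 0.072/0.369 = 0.19512.
Difference = 0.1534.

0.1534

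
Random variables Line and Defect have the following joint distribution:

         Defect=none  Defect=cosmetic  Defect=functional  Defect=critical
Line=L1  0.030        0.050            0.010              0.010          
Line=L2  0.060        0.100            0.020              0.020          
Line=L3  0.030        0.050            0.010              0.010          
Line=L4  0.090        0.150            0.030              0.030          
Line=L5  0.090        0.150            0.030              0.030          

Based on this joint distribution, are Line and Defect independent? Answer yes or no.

yes

Every cell satisfies P(Line,Defect) = P(Line)·P(Defect). For instance P(Line=L5) = 0.300, P(Defect=functional) = 0.100, and 0.300×0.100 = 0.030 matches the joint entry. So Line and Defect are independent.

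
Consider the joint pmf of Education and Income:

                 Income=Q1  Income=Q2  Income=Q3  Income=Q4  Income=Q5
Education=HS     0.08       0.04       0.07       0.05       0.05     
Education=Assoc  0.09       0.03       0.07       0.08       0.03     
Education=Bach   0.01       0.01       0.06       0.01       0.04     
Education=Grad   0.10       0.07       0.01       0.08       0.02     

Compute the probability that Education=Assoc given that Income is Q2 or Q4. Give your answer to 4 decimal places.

P(Income=Q2) = 0.04 + 0.03 + 0.01 + 0.07 = 0.15.
P(Income=Q4) = 0.05 + 0.08 + 0.01 + 0.08 = 0.22.
P(Income ∈ {Q2, Q4}) = 0.15 + 0.22 = 0.37; P(Education=Assoc, Income ∈ {Q2, Q4}) = 0.03 + 0.08 = 0.11.
P(Education=Assoc | Income ∈ {Q2, Q4}) = 0.11/0.37 = 0.2973.

0.2973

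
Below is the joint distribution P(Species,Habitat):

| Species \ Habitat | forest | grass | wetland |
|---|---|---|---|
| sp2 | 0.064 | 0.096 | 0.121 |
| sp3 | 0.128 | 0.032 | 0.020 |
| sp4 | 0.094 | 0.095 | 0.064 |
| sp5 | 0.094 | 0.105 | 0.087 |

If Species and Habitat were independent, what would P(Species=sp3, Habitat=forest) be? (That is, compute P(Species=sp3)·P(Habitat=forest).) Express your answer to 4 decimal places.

0.0684

P(Species=sp3) = 0.128 + 0.032 + 0.020 = 0.180.
P(Habitat=forest) = 0.064 + 0.128 + 0.094 + 0.094 = 0.380.
Product: 0.180 × 0.380 = 0.0684.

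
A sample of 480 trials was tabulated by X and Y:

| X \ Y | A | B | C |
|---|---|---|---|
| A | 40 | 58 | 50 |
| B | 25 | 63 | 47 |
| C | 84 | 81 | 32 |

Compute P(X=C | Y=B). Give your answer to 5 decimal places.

0.40099

Total with Y=B: 58 + 63 + 81 = 202.
P(X=C | Y=B) = 81/202 = 0.40099.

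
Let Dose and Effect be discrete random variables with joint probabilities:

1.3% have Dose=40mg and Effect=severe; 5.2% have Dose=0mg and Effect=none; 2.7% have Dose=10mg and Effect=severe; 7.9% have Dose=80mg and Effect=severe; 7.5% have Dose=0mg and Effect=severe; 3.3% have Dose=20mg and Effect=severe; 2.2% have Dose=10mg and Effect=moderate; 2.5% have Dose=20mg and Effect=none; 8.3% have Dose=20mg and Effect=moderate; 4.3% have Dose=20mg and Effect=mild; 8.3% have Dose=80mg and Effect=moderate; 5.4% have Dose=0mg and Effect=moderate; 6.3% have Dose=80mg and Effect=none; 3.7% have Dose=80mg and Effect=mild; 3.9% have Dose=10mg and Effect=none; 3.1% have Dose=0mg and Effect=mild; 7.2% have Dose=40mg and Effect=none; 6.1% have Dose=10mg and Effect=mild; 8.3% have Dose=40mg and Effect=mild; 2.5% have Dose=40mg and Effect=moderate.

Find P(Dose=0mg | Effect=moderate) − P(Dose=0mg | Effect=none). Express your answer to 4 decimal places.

P(Effect=moderate) = 0.054 + 0.022 + 0.083 + 0.025 + 0.083 = 0.267; P(Dose=0mg | Effect=moderate) = 0.054/0.267 = 0.20225.
P(Effect=none) = 0.052 + 0.039 + 0.025 + 0.072 + 0.063 = 0.251; P(Dose=0mg | Effect=none) = 0.052/0.251 = 0.20717.
Difference = -0.0049.

-0.0049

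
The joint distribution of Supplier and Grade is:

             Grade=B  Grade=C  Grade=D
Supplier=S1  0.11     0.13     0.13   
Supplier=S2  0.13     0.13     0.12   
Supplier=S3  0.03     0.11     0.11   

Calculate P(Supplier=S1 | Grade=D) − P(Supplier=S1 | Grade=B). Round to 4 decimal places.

-0.0463

P(Grade=D) = 0.13 + 0.12 + 0.11 = 0.36; P(Supplier=S1 | Grade=D) = 0.13/0.36 = 0.36111.
P(Grade=B) = 0.11 + 0.13 + 0.03 = 0.27; P(Supplier=S1 | Grade=B) = 0.11/0.27 = 0.40741.
Difference = -0.0463.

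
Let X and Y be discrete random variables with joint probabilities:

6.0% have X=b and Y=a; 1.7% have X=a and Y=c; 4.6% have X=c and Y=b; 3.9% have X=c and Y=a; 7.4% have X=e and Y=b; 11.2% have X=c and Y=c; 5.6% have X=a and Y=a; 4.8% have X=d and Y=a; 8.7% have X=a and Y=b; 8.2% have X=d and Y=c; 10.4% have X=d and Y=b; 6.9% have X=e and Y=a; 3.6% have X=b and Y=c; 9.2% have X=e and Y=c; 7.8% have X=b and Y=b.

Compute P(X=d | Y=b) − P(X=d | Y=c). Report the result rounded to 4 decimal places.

0.0255

P(Y=b) = 0.087 + 0.078 + 0.046 + 0.104 + 0.074 = 0.389; P(X=d | Y=b) = 0.104/0.389 = 0.26735.
P(Y=c) = 0.017 + 0.036 + 0.112 + 0.082 + 0.092 = 0.339; P(X=d | Y=c) = 0.082/0.339 = 0.24189.
Difference = 0.0255.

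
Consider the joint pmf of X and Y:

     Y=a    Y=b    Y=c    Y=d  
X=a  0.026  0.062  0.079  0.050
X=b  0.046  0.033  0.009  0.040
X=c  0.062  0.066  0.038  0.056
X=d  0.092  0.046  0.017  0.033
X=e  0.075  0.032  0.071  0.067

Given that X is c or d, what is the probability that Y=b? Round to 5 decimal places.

0.27317

P(X=c) = 0.062 + 0.066 + 0.038 + 0.056 = 0.222.
P(X=d) = 0.092 + 0.046 + 0.017 + 0.033 = 0.188.
P(X ∈ {c, d}) = 0.222 + 0.188 = 0.410; P(Y=b, X ∈ {c, d}) = 0.066 + 0.046 = 0.112.
P(Y=b | X ∈ {c, d}) = 0.112/0.410 = 0.27317.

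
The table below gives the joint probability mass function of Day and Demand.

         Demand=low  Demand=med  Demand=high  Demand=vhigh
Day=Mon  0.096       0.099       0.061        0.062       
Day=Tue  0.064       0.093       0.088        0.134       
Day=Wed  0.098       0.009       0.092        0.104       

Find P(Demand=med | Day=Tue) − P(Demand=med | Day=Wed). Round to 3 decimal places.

0.216

P(Day=Tue) = 0.064 + 0.093 + 0.088 + 0.134 = 0.379; P(Demand=med | Day=Tue) = 0.093/0.379 = 0.2454.
P(Day=Wed) = 0.098 + 0.009 + 0.092 + 0.104 = 0.303; P(Demand=med | Day=Wed) = 0.009/0.303 = 0.0297.
Difference = 0.216.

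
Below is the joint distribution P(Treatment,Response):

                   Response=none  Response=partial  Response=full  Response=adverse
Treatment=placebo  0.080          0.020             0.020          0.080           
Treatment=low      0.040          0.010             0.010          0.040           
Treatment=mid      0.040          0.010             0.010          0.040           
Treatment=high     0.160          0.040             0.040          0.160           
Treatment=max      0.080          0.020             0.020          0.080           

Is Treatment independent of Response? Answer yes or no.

yes

Every cell satisfies P(Treatment,Response) = P(Treatment)·P(Response). For instance P(Treatment=high) = 0.400, P(Response=partial) = 0.100, and 0.400×0.100 = 0.040 matches the joint entry. So Treatment and Response are independent.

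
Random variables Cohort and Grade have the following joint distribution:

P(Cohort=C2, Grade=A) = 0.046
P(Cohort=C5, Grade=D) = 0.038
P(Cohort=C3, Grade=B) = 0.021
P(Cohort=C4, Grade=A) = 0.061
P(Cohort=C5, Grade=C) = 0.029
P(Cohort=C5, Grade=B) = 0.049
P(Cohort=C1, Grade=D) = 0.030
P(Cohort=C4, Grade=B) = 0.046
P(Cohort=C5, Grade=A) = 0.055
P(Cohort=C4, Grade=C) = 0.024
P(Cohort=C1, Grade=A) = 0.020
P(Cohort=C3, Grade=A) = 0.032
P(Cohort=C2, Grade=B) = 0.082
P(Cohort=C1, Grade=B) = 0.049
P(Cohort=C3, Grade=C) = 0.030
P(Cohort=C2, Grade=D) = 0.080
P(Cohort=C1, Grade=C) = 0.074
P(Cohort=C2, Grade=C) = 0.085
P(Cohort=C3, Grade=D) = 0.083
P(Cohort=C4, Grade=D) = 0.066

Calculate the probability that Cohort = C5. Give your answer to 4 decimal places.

P(Cohort=C5) = 0.055 + 0.049 + 0.029 + 0.038 = 0.171.

0.1710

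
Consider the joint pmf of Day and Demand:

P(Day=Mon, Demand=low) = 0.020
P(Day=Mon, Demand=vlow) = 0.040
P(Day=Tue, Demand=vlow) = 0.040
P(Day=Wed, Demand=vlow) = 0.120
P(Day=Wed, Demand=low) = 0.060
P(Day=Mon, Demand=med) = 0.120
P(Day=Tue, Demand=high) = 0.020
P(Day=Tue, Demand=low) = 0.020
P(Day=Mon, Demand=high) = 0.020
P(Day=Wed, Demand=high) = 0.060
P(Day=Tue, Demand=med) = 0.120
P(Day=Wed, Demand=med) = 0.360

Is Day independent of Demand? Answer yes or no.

yes

Every cell satisfies P(Day,Demand) = P(Day)·P(Demand). For instance P(Day=Mon) = 0.200, P(Demand=low) = 0.100, and 0.200×0.100 = 0.020 matches the joint entry. So Day and Demand are independent.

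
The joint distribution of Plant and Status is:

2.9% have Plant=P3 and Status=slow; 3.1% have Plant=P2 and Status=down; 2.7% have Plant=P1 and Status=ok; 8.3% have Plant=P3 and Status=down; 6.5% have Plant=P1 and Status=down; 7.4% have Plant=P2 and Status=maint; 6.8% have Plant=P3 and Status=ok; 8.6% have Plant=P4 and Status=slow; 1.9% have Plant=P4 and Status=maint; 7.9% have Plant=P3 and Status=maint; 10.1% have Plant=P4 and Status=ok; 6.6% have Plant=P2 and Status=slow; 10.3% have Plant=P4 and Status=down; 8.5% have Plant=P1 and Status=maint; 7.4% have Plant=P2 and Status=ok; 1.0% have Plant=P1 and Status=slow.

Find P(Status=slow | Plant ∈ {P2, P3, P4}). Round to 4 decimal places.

P(Plant=P2) = 0.074 + 0.066 + 0.031 + 0.074 = 0.245.
P(Plant=P3) = 0.068 + 0.029 + 0.083 + 0.079 = 0.259.
P(Plant=P4) = 0.101 + 0.086 + 0.103 + 0.019 = 0.309.
P(Plant ∈ {P2, P3, P4}) = 0.245 + 0.259 + 0.309 = 0.813; P(Status=slow, Plant ∈ {P2, P3, P4}) = 0.066 + 0.029 + 0.086 = 0.181.
P(Status=slow | Plant ∈ {P2, P3, P4}) = 0.181/0.813 = 0.2226.

0.2226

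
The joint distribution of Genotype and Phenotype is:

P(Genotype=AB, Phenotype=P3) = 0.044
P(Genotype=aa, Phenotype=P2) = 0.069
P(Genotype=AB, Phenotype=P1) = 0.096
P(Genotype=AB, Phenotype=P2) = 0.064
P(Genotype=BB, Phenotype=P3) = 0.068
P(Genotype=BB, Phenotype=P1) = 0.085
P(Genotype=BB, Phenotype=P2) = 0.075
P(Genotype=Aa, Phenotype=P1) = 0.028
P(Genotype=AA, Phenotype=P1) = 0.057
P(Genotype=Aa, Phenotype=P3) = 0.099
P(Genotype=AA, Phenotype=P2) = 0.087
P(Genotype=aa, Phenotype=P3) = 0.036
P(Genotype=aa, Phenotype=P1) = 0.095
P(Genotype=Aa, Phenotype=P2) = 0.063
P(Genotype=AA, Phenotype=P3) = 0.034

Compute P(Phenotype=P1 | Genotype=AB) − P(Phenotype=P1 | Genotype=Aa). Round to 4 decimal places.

0.3232

P(Genotype=AB) = 0.096 + 0.064 + 0.044 = 0.204; P(Phenotype=P1 | Genotype=AB) = 0.096/0.204 = 0.47059.
P(Genotype=Aa) = 0.028 + 0.063 + 0.099 = 0.190; P(Phenotype=P1 | Genotype=Aa) = 0.028/0.190 = 0.14737.
Difference = 0.3232.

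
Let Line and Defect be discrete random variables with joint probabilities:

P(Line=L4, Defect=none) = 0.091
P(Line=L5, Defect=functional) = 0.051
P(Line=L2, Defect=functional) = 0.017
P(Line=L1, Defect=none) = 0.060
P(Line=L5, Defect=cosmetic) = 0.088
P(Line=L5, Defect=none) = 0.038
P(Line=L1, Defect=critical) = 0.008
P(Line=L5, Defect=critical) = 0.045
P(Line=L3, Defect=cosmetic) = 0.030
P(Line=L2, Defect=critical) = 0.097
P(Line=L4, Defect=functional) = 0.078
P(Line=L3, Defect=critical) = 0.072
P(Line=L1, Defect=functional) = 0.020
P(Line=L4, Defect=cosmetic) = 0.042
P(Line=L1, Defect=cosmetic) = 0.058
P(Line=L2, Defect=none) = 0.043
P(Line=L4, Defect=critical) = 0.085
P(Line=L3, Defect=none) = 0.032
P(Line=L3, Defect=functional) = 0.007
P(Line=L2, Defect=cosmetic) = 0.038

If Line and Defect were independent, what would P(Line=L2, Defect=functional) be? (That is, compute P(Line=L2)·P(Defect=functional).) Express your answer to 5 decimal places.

0.03374

P(Line=L2) = 0.043 + 0.038 + 0.017 + 0.097 = 0.195.
P(Defect=functional) = 0.020 + 0.017 + 0.007 + 0.078 + 0.051 = 0.173.
Product: 0.195 × 0.173 = 0.03374.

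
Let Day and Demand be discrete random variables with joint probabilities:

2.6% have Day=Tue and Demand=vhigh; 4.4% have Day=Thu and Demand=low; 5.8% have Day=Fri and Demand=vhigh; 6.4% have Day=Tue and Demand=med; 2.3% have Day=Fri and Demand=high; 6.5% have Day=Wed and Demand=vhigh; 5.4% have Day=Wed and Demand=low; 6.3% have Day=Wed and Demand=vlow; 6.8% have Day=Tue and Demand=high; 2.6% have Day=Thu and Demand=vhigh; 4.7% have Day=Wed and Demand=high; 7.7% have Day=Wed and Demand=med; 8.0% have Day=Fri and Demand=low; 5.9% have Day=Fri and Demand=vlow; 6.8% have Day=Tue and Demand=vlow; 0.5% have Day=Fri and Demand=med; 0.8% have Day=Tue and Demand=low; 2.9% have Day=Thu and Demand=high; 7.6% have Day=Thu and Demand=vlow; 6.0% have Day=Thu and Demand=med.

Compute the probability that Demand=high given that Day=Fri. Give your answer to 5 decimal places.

0.10222

P(Day=Fri) = 0.059 + 0.080 + 0.005 + 0.023 + 0.058 = 0.225.
P(Demand=high | Day=Fri) = 0.023/0.225 = 0.10222.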